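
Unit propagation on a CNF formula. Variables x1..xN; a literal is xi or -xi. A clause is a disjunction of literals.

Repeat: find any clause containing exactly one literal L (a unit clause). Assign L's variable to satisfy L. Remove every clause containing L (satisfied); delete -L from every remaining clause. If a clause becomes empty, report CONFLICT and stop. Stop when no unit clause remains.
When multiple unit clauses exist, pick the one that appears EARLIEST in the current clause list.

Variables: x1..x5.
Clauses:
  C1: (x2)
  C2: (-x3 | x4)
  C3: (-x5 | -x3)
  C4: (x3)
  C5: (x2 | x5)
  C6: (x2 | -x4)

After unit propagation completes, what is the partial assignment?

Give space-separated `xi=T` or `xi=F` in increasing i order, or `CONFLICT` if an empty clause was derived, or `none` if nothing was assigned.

unit clause [2] forces x2=T; simplify:
  satisfied 3 clause(s); 3 remain; assigned so far: [2]
unit clause [3] forces x3=T; simplify:
  drop -3 from [-3, 4] -> [4]
  drop -3 from [-5, -3] -> [-5]
  satisfied 1 clause(s); 2 remain; assigned so far: [2, 3]
unit clause [4] forces x4=T; simplify:
  satisfied 1 clause(s); 1 remain; assigned so far: [2, 3, 4]
unit clause [-5] forces x5=F; simplify:
  satisfied 1 clause(s); 0 remain; assigned so far: [2, 3, 4, 5]

Answer: x2=T x3=T x4=T x5=F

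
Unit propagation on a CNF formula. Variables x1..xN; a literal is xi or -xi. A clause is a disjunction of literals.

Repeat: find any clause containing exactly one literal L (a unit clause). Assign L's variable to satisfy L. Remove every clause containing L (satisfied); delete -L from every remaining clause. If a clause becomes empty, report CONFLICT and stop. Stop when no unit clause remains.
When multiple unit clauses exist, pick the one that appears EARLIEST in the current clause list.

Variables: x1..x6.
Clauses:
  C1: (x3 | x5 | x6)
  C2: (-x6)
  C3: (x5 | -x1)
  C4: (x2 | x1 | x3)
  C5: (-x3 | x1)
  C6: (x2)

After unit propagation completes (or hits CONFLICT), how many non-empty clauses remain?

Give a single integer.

Answer: 3

Derivation:
unit clause [-6] forces x6=F; simplify:
  drop 6 from [3, 5, 6] -> [3, 5]
  satisfied 1 clause(s); 5 remain; assigned so far: [6]
unit clause [2] forces x2=T; simplify:
  satisfied 2 clause(s); 3 remain; assigned so far: [2, 6]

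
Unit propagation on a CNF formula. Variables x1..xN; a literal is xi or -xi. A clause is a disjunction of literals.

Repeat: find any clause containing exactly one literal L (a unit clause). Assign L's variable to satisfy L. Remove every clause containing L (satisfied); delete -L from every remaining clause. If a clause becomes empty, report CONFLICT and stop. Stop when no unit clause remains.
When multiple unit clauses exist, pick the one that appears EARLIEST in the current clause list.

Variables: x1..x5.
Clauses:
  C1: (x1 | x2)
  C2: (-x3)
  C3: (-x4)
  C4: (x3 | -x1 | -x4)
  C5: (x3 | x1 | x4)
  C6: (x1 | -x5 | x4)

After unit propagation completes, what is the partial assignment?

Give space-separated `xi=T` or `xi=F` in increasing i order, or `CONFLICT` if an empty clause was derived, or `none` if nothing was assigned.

Answer: x1=T x3=F x4=F

Derivation:
unit clause [-3] forces x3=F; simplify:
  drop 3 from [3, -1, -4] -> [-1, -4]
  drop 3 from [3, 1, 4] -> [1, 4]
  satisfied 1 clause(s); 5 remain; assigned so far: [3]
unit clause [-4] forces x4=F; simplify:
  drop 4 from [1, 4] -> [1]
  drop 4 from [1, -5, 4] -> [1, -5]
  satisfied 2 clause(s); 3 remain; assigned so far: [3, 4]
unit clause [1] forces x1=T; simplify:
  satisfied 3 clause(s); 0 remain; assigned so far: [1, 3, 4]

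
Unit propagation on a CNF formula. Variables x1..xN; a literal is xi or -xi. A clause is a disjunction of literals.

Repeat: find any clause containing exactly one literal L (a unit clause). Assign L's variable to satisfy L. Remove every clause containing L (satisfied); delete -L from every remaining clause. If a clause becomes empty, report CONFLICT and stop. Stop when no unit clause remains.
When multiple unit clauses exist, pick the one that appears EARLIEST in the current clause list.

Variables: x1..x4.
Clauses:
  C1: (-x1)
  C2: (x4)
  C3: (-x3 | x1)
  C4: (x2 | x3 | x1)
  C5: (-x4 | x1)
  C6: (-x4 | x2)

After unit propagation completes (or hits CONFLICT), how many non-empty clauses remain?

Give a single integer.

unit clause [-1] forces x1=F; simplify:
  drop 1 from [-3, 1] -> [-3]
  drop 1 from [2, 3, 1] -> [2, 3]
  drop 1 from [-4, 1] -> [-4]
  satisfied 1 clause(s); 5 remain; assigned so far: [1]
unit clause [4] forces x4=T; simplify:
  drop -4 from [-4] -> [] (empty!)
  drop -4 from [-4, 2] -> [2]
  satisfied 1 clause(s); 4 remain; assigned so far: [1, 4]
CONFLICT (empty clause)

Answer: 3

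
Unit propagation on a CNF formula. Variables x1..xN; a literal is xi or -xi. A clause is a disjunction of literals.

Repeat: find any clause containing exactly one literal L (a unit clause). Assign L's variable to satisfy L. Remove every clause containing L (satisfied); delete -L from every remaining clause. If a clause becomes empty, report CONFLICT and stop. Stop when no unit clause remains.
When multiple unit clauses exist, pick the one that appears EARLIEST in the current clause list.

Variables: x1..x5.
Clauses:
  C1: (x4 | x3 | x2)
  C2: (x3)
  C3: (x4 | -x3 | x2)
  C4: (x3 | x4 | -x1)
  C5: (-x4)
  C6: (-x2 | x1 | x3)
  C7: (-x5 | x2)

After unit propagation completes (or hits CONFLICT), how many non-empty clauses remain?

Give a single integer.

Answer: 0

Derivation:
unit clause [3] forces x3=T; simplify:
  drop -3 from [4, -3, 2] -> [4, 2]
  satisfied 4 clause(s); 3 remain; assigned so far: [3]
unit clause [-4] forces x4=F; simplify:
  drop 4 from [4, 2] -> [2]
  satisfied 1 clause(s); 2 remain; assigned so far: [3, 4]
unit clause [2] forces x2=T; simplify:
  satisfied 2 clause(s); 0 remain; assigned so far: [2, 3, 4]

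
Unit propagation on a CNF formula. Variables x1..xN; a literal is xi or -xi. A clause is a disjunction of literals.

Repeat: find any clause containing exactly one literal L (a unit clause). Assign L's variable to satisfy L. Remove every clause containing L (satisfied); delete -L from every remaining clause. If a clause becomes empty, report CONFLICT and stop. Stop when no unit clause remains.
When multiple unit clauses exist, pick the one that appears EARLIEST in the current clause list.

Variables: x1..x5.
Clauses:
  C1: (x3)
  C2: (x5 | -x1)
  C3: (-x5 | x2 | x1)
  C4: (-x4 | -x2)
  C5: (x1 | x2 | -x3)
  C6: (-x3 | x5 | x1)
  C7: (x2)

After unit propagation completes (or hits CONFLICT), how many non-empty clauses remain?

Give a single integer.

Answer: 2

Derivation:
unit clause [3] forces x3=T; simplify:
  drop -3 from [1, 2, -3] -> [1, 2]
  drop -3 from [-3, 5, 1] -> [5, 1]
  satisfied 1 clause(s); 6 remain; assigned so far: [3]
unit clause [2] forces x2=T; simplify:
  drop -2 from [-4, -2] -> [-4]
  satisfied 3 clause(s); 3 remain; assigned so far: [2, 3]
unit clause [-4] forces x4=F; simplify:
  satisfied 1 clause(s); 2 remain; assigned so far: [2, 3, 4]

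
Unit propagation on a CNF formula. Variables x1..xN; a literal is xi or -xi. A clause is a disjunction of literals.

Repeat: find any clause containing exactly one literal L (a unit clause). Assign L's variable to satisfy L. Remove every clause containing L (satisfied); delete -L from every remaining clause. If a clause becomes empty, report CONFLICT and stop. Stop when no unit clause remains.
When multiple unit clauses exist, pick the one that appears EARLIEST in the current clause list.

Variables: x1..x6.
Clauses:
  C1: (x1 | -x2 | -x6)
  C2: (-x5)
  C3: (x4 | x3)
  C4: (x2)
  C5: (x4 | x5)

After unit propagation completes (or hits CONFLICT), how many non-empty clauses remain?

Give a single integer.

Answer: 1

Derivation:
unit clause [-5] forces x5=F; simplify:
  drop 5 from [4, 5] -> [4]
  satisfied 1 clause(s); 4 remain; assigned so far: [5]
unit clause [2] forces x2=T; simplify:
  drop -2 from [1, -2, -6] -> [1, -6]
  satisfied 1 clause(s); 3 remain; assigned so far: [2, 5]
unit clause [4] forces x4=T; simplify:
  satisfied 2 clause(s); 1 remain; assigned so far: [2, 4, 5]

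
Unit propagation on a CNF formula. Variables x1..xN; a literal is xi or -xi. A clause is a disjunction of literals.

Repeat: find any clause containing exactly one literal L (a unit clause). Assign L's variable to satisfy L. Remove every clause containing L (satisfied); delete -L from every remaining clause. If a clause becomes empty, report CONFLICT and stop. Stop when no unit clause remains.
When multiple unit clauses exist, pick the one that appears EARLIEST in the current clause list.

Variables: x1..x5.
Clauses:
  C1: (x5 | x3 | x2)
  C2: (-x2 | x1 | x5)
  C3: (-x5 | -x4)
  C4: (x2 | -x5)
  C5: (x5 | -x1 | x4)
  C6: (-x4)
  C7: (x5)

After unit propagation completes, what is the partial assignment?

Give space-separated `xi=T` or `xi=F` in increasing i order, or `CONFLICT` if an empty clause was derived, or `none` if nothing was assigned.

unit clause [-4] forces x4=F; simplify:
  drop 4 from [5, -1, 4] -> [5, -1]
  satisfied 2 clause(s); 5 remain; assigned so far: [4]
unit clause [5] forces x5=T; simplify:
  drop -5 from [2, -5] -> [2]
  satisfied 4 clause(s); 1 remain; assigned so far: [4, 5]
unit clause [2] forces x2=T; simplify:
  satisfied 1 clause(s); 0 remain; assigned so far: [2, 4, 5]

Answer: x2=T x4=F x5=T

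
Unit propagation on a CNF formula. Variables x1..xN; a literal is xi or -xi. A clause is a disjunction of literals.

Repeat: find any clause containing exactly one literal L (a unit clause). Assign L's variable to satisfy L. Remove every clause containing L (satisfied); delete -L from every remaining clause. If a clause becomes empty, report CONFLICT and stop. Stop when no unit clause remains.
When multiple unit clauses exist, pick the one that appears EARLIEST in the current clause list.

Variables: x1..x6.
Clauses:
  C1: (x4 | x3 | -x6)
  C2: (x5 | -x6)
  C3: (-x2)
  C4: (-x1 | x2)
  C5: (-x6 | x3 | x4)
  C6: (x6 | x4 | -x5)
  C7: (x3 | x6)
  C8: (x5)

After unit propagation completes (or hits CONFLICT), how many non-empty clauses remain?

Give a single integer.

Answer: 4

Derivation:
unit clause [-2] forces x2=F; simplify:
  drop 2 from [-1, 2] -> [-1]
  satisfied 1 clause(s); 7 remain; assigned so far: [2]
unit clause [-1] forces x1=F; simplify:
  satisfied 1 clause(s); 6 remain; assigned so far: [1, 2]
unit clause [5] forces x5=T; simplify:
  drop -5 from [6, 4, -5] -> [6, 4]
  satisfied 2 clause(s); 4 remain; assigned so far: [1, 2, 5]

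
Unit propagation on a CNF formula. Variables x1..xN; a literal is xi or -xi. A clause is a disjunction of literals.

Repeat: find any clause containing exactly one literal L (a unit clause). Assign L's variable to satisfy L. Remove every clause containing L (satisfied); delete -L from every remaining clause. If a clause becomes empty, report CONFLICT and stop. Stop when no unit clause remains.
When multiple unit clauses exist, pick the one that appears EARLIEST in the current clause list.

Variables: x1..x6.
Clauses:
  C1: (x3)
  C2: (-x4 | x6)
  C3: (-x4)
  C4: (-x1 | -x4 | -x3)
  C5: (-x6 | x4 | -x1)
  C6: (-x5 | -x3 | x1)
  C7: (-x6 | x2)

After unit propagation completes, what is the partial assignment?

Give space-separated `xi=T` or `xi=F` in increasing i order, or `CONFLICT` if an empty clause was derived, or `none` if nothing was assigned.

Answer: x3=T x4=F

Derivation:
unit clause [3] forces x3=T; simplify:
  drop -3 from [-1, -4, -3] -> [-1, -4]
  drop -3 from [-5, -3, 1] -> [-5, 1]
  satisfied 1 clause(s); 6 remain; assigned so far: [3]
unit clause [-4] forces x4=F; simplify:
  drop 4 from [-6, 4, -1] -> [-6, -1]
  satisfied 3 clause(s); 3 remain; assigned so far: [3, 4]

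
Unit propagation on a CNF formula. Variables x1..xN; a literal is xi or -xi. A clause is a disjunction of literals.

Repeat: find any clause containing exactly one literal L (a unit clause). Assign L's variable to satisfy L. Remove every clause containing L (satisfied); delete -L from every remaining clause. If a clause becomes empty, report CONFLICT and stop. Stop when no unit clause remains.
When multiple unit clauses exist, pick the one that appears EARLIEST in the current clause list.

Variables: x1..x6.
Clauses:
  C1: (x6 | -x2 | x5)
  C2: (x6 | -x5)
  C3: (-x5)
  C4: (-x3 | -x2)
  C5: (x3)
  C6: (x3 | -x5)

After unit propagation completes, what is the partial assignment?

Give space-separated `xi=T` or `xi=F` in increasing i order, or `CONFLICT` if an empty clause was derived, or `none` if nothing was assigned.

Answer: x2=F x3=T x5=F

Derivation:
unit clause [-5] forces x5=F; simplify:
  drop 5 from [6, -2, 5] -> [6, -2]
  satisfied 3 clause(s); 3 remain; assigned so far: [5]
unit clause [3] forces x3=T; simplify:
  drop -3 from [-3, -2] -> [-2]
  satisfied 1 clause(s); 2 remain; assigned so far: [3, 5]
unit clause [-2] forces x2=F; simplify:
  satisfied 2 clause(s); 0 remain; assigned so far: [2, 3, 5]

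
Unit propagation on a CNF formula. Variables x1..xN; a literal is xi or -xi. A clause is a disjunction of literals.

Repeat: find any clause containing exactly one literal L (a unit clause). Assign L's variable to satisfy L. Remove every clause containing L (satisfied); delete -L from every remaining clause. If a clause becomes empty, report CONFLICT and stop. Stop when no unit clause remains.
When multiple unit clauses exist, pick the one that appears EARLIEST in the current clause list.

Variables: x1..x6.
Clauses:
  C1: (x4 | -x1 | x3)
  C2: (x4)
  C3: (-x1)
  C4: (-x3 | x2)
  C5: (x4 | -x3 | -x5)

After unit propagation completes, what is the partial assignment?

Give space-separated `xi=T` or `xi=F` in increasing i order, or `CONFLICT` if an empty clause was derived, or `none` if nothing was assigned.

Answer: x1=F x4=T

Derivation:
unit clause [4] forces x4=T; simplify:
  satisfied 3 clause(s); 2 remain; assigned so far: [4]
unit clause [-1] forces x1=F; simplify:
  satisfied 1 clause(s); 1 remain; assigned so far: [1, 4]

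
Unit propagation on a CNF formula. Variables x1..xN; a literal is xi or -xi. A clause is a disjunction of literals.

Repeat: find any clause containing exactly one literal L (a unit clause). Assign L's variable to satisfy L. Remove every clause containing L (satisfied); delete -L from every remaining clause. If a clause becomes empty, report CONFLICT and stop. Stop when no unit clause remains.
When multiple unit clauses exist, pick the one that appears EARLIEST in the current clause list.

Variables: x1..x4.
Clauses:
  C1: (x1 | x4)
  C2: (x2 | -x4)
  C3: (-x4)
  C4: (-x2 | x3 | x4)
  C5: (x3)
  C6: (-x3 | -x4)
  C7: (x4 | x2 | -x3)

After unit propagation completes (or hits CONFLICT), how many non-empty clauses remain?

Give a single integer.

Answer: 0

Derivation:
unit clause [-4] forces x4=F; simplify:
  drop 4 from [1, 4] -> [1]
  drop 4 from [-2, 3, 4] -> [-2, 3]
  drop 4 from [4, 2, -3] -> [2, -3]
  satisfied 3 clause(s); 4 remain; assigned so far: [4]
unit clause [1] forces x1=T; simplify:
  satisfied 1 clause(s); 3 remain; assigned so far: [1, 4]
unit clause [3] forces x3=T; simplify:
  drop -3 from [2, -3] -> [2]
  satisfied 2 clause(s); 1 remain; assigned so far: [1, 3, 4]
unit clause [2] forces x2=T; simplify:
  satisfied 1 clause(s); 0 remain; assigned so far: [1, 2, 3, 4]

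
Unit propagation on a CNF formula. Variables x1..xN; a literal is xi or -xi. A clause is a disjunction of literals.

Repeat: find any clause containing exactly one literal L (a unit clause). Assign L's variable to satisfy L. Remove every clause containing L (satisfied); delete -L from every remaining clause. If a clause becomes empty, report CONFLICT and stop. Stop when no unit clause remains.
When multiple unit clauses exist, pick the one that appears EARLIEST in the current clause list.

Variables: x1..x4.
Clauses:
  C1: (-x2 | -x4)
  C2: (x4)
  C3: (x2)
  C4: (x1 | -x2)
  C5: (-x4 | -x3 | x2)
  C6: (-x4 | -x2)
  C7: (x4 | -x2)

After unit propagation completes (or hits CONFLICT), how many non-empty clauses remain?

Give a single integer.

unit clause [4] forces x4=T; simplify:
  drop -4 from [-2, -4] -> [-2]
  drop -4 from [-4, -3, 2] -> [-3, 2]
  drop -4 from [-4, -2] -> [-2]
  satisfied 2 clause(s); 5 remain; assigned so far: [4]
unit clause [-2] forces x2=F; simplify:
  drop 2 from [2] -> [] (empty!)
  drop 2 from [-3, 2] -> [-3]
  satisfied 3 clause(s); 2 remain; assigned so far: [2, 4]
CONFLICT (empty clause)

Answer: 1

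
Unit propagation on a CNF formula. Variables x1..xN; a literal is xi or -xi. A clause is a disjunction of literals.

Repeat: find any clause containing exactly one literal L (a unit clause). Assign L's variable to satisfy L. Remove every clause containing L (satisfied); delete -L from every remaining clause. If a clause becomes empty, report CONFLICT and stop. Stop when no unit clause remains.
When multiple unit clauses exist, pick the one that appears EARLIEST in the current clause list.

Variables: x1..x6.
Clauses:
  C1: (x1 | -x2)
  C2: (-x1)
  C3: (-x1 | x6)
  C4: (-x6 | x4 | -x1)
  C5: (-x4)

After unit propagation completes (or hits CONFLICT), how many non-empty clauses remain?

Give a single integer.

unit clause [-1] forces x1=F; simplify:
  drop 1 from [1, -2] -> [-2]
  satisfied 3 clause(s); 2 remain; assigned so far: [1]
unit clause [-2] forces x2=F; simplify:
  satisfied 1 clause(s); 1 remain; assigned so far: [1, 2]
unit clause [-4] forces x4=F; simplify:
  satisfied 1 clause(s); 0 remain; assigned so far: [1, 2, 4]

Answer: 0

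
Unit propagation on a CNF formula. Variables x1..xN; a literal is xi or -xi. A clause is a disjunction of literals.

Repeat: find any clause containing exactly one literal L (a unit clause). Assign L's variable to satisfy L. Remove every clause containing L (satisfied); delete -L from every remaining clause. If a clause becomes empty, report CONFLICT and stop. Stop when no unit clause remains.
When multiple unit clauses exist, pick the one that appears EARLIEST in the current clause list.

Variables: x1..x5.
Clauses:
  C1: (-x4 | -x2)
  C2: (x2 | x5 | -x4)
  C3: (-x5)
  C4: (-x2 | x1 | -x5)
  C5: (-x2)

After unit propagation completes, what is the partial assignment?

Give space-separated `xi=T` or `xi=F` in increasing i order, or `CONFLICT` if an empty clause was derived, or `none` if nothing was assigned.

Answer: x2=F x4=F x5=F

Derivation:
unit clause [-5] forces x5=F; simplify:
  drop 5 from [2, 5, -4] -> [2, -4]
  satisfied 2 clause(s); 3 remain; assigned so far: [5]
unit clause [-2] forces x2=F; simplify:
  drop 2 from [2, -4] -> [-4]
  satisfied 2 clause(s); 1 remain; assigned so far: [2, 5]
unit clause [-4] forces x4=F; simplify:
  satisfied 1 clause(s); 0 remain; assigned so far: [2, 4, 5]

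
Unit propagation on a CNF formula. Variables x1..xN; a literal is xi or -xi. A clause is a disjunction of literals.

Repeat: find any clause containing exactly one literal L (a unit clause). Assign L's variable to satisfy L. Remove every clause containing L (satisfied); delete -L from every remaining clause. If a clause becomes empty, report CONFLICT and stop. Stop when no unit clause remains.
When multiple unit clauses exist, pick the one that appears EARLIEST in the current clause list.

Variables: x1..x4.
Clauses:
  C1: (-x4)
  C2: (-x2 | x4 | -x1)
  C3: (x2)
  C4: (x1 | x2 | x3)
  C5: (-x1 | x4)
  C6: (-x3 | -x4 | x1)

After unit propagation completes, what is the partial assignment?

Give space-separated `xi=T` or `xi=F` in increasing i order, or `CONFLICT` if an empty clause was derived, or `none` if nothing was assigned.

unit clause [-4] forces x4=F; simplify:
  drop 4 from [-2, 4, -1] -> [-2, -1]
  drop 4 from [-1, 4] -> [-1]
  satisfied 2 clause(s); 4 remain; assigned so far: [4]
unit clause [2] forces x2=T; simplify:
  drop -2 from [-2, -1] -> [-1]
  satisfied 2 clause(s); 2 remain; assigned so far: [2, 4]
unit clause [-1] forces x1=F; simplify:
  satisfied 2 clause(s); 0 remain; assigned so far: [1, 2, 4]

Answer: x1=F x2=T x4=F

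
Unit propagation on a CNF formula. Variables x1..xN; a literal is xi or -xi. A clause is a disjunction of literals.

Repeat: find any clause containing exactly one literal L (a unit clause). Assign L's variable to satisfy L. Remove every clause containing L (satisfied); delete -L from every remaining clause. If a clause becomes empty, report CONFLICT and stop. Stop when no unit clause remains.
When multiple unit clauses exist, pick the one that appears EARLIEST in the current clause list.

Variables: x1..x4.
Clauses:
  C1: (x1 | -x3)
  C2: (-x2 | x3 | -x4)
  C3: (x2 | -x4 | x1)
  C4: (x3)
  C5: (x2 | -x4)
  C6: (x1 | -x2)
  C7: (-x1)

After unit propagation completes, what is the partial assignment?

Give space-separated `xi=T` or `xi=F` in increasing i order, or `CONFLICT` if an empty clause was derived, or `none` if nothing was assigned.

unit clause [3] forces x3=T; simplify:
  drop -3 from [1, -3] -> [1]
  satisfied 2 clause(s); 5 remain; assigned so far: [3]
unit clause [1] forces x1=T; simplify:
  drop -1 from [-1] -> [] (empty!)
  satisfied 3 clause(s); 2 remain; assigned so far: [1, 3]
CONFLICT (empty clause)

Answer: CONFLICT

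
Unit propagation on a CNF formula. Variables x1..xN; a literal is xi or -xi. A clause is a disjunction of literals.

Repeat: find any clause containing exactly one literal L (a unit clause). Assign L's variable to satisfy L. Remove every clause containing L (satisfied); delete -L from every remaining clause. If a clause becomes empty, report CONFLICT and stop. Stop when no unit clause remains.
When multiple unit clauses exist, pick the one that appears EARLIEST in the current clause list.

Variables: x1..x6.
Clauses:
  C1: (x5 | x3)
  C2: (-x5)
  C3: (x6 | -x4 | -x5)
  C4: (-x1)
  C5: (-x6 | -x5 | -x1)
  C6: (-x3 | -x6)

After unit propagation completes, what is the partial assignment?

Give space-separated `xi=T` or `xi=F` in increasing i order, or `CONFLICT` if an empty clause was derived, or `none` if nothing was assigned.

unit clause [-5] forces x5=F; simplify:
  drop 5 from [5, 3] -> [3]
  satisfied 3 clause(s); 3 remain; assigned so far: [5]
unit clause [3] forces x3=T; simplify:
  drop -3 from [-3, -6] -> [-6]
  satisfied 1 clause(s); 2 remain; assigned so far: [3, 5]
unit clause [-1] forces x1=F; simplify:
  satisfied 1 clause(s); 1 remain; assigned so far: [1, 3, 5]
unit clause [-6] forces x6=F; simplify:
  satisfied 1 clause(s); 0 remain; assigned so far: [1, 3, 5, 6]

Answer: x1=F x3=T x5=F x6=F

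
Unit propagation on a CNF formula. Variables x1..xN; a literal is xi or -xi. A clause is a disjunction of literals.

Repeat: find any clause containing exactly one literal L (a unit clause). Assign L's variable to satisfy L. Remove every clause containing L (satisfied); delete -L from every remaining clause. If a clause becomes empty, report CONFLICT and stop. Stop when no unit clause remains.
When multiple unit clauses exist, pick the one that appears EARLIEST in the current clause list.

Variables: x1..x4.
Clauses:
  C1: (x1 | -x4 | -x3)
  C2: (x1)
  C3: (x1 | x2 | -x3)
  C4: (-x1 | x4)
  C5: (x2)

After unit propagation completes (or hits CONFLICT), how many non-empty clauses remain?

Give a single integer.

Answer: 0

Derivation:
unit clause [1] forces x1=T; simplify:
  drop -1 from [-1, 4] -> [4]
  satisfied 3 clause(s); 2 remain; assigned so far: [1]
unit clause [4] forces x4=T; simplify:
  satisfied 1 clause(s); 1 remain; assigned so far: [1, 4]
unit clause [2] forces x2=T; simplify:
  satisfied 1 clause(s); 0 remain; assigned so far: [1, 2, 4]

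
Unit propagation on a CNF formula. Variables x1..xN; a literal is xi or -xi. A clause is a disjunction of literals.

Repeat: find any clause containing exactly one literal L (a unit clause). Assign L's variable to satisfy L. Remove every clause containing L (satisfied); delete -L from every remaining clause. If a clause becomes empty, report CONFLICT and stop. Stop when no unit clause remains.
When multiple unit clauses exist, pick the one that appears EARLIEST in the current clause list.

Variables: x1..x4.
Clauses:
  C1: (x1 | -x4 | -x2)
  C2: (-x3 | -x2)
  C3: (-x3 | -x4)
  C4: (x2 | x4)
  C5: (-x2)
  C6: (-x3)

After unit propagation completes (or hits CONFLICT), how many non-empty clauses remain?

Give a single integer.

Answer: 0

Derivation:
unit clause [-2] forces x2=F; simplify:
  drop 2 from [2, 4] -> [4]
  satisfied 3 clause(s); 3 remain; assigned so far: [2]
unit clause [4] forces x4=T; simplify:
  drop -4 from [-3, -4] -> [-3]
  satisfied 1 clause(s); 2 remain; assigned so far: [2, 4]
unit clause [-3] forces x3=F; simplify:
  satisfied 2 clause(s); 0 remain; assigned so far: [2, 3, 4]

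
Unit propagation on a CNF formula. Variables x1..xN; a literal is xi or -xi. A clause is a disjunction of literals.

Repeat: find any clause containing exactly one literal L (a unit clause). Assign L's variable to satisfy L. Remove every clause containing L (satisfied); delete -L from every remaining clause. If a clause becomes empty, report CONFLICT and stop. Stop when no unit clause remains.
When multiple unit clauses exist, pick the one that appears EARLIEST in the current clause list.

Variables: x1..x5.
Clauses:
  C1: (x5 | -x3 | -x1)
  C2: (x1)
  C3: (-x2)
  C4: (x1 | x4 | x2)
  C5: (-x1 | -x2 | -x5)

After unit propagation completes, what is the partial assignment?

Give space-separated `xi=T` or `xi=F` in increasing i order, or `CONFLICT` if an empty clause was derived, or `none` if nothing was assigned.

Answer: x1=T x2=F

Derivation:
unit clause [1] forces x1=T; simplify:
  drop -1 from [5, -3, -1] -> [5, -3]
  drop -1 from [-1, -2, -5] -> [-2, -5]
  satisfied 2 clause(s); 3 remain; assigned so far: [1]
unit clause [-2] forces x2=F; simplify:
  satisfied 2 clause(s); 1 remain; assigned so far: [1, 2]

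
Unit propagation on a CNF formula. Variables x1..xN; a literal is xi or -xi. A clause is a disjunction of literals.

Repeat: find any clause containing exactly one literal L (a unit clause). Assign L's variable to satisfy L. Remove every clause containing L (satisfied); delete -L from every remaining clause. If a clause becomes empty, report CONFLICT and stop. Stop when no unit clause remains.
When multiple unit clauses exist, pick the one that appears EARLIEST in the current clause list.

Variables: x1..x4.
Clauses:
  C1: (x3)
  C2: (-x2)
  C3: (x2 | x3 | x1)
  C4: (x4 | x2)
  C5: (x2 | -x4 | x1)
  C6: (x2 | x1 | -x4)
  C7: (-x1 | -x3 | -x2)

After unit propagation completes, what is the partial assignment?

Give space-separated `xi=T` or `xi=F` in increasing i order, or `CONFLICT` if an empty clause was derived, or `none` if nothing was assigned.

unit clause [3] forces x3=T; simplify:
  drop -3 from [-1, -3, -2] -> [-1, -2]
  satisfied 2 clause(s); 5 remain; assigned so far: [3]
unit clause [-2] forces x2=F; simplify:
  drop 2 from [4, 2] -> [4]
  drop 2 from [2, -4, 1] -> [-4, 1]
  drop 2 from [2, 1, -4] -> [1, -4]
  satisfied 2 clause(s); 3 remain; assigned so far: [2, 3]
unit clause [4] forces x4=T; simplify:
  drop -4 from [-4, 1] -> [1]
  drop -4 from [1, -4] -> [1]
  satisfied 1 clause(s); 2 remain; assigned so far: [2, 3, 4]
unit clause [1] forces x1=T; simplify:
  satisfied 2 clause(s); 0 remain; assigned so far: [1, 2, 3, 4]

Answer: x1=T x2=F x3=T x4=T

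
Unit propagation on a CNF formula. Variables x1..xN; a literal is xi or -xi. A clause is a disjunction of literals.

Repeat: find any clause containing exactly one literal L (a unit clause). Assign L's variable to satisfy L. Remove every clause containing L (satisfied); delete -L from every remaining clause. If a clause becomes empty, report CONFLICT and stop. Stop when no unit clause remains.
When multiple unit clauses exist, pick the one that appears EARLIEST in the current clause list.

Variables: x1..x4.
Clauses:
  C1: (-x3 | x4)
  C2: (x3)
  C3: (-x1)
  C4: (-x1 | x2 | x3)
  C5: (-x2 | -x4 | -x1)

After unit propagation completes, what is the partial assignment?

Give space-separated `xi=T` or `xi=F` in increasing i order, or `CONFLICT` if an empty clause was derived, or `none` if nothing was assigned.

unit clause [3] forces x3=T; simplify:
  drop -3 from [-3, 4] -> [4]
  satisfied 2 clause(s); 3 remain; assigned so far: [3]
unit clause [4] forces x4=T; simplify:
  drop -4 from [-2, -4, -1] -> [-2, -1]
  satisfied 1 clause(s); 2 remain; assigned so far: [3, 4]
unit clause [-1] forces x1=F; simplify:
  satisfied 2 clause(s); 0 remain; assigned so far: [1, 3, 4]

Answer: x1=F x3=T x4=T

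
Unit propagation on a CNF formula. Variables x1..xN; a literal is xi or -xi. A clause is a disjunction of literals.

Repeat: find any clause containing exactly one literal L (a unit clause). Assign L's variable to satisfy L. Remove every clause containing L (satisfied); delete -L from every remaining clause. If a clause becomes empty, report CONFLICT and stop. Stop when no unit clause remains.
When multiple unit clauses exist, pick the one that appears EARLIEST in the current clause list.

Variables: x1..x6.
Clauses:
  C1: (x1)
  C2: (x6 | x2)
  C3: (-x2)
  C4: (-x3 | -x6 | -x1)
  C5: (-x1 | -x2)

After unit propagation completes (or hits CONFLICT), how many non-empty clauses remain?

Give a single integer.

unit clause [1] forces x1=T; simplify:
  drop -1 from [-3, -6, -1] -> [-3, -6]
  drop -1 from [-1, -2] -> [-2]
  satisfied 1 clause(s); 4 remain; assigned so far: [1]
unit clause [-2] forces x2=F; simplify:
  drop 2 from [6, 2] -> [6]
  satisfied 2 clause(s); 2 remain; assigned so far: [1, 2]
unit clause [6] forces x6=T; simplify:
  drop -6 from [-3, -6] -> [-3]
  satisfied 1 clause(s); 1 remain; assigned so far: [1, 2, 6]
unit clause [-3] forces x3=F; simplify:
  satisfied 1 clause(s); 0 remain; assigned so far: [1, 2, 3, 6]

Answer: 0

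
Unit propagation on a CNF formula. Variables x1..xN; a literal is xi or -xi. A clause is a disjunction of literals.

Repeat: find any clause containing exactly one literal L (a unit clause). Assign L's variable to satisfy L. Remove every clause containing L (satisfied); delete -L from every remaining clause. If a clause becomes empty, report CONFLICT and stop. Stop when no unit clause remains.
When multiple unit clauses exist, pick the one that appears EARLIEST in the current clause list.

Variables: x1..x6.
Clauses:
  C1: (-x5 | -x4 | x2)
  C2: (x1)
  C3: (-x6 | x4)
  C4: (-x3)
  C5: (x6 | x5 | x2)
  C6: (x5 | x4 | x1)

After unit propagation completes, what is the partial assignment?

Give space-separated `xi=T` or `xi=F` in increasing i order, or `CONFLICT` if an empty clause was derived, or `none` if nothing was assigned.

unit clause [1] forces x1=T; simplify:
  satisfied 2 clause(s); 4 remain; assigned so far: [1]
unit clause [-3] forces x3=F; simplify:
  satisfied 1 clause(s); 3 remain; assigned so far: [1, 3]

Answer: x1=T x3=F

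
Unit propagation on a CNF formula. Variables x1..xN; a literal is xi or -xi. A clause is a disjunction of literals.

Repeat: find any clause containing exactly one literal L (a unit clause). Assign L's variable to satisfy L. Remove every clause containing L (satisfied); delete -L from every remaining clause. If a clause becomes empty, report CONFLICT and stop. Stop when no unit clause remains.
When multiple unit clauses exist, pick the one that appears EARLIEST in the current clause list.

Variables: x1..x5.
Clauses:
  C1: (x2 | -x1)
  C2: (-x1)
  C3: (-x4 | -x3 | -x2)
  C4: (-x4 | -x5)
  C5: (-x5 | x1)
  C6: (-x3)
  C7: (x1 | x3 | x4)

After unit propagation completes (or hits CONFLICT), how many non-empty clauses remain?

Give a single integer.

unit clause [-1] forces x1=F; simplify:
  drop 1 from [-5, 1] -> [-5]
  drop 1 from [1, 3, 4] -> [3, 4]
  satisfied 2 clause(s); 5 remain; assigned so far: [1]
unit clause [-5] forces x5=F; simplify:
  satisfied 2 clause(s); 3 remain; assigned so far: [1, 5]
unit clause [-3] forces x3=F; simplify:
  drop 3 from [3, 4] -> [4]
  satisfied 2 clause(s); 1 remain; assigned so far: [1, 3, 5]
unit clause [4] forces x4=T; simplify:
  satisfied 1 clause(s); 0 remain; assigned so far: [1, 3, 4, 5]

Answer: 0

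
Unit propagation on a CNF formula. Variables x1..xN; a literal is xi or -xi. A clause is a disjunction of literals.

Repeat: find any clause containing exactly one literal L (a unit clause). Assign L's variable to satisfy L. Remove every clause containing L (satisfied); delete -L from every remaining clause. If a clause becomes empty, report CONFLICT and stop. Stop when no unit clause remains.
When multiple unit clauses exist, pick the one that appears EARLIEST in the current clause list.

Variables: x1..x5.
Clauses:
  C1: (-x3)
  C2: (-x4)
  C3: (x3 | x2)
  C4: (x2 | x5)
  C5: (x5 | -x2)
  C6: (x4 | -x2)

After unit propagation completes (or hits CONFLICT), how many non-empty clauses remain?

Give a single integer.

Answer: 1

Derivation:
unit clause [-3] forces x3=F; simplify:
  drop 3 from [3, 2] -> [2]
  satisfied 1 clause(s); 5 remain; assigned so far: [3]
unit clause [-4] forces x4=F; simplify:
  drop 4 from [4, -2] -> [-2]
  satisfied 1 clause(s); 4 remain; assigned so far: [3, 4]
unit clause [2] forces x2=T; simplify:
  drop -2 from [5, -2] -> [5]
  drop -2 from [-2] -> [] (empty!)
  satisfied 2 clause(s); 2 remain; assigned so far: [2, 3, 4]
CONFLICT (empty clause)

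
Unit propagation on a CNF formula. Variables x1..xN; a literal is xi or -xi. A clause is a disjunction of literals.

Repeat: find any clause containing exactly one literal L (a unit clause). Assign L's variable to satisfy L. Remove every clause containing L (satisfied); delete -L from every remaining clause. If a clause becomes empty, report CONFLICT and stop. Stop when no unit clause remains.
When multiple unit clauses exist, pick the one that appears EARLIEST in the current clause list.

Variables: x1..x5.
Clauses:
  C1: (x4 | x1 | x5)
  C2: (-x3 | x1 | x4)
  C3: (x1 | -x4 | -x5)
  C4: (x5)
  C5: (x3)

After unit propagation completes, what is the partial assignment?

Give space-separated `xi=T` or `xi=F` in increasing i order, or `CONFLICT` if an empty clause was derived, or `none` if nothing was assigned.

Answer: x3=T x5=T

Derivation:
unit clause [5] forces x5=T; simplify:
  drop -5 from [1, -4, -5] -> [1, -4]
  satisfied 2 clause(s); 3 remain; assigned so far: [5]
unit clause [3] forces x3=T; simplify:
  drop -3 from [-3, 1, 4] -> [1, 4]
  satisfied 1 clause(s); 2 remain; assigned so far: [3, 5]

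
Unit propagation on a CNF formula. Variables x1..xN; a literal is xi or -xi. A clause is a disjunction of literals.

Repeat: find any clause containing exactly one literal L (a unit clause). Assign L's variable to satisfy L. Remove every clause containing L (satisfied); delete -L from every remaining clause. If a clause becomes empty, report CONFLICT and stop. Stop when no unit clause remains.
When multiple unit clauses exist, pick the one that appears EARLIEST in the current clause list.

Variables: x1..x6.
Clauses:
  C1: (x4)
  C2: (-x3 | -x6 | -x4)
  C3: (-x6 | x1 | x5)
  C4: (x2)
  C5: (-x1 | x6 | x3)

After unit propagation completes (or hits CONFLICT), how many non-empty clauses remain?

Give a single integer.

Answer: 3

Derivation:
unit clause [4] forces x4=T; simplify:
  drop -4 from [-3, -6, -4] -> [-3, -6]
  satisfied 1 clause(s); 4 remain; assigned so far: [4]
unit clause [2] forces x2=T; simplify:
  satisfied 1 clause(s); 3 remain; assigned so far: [2, 4]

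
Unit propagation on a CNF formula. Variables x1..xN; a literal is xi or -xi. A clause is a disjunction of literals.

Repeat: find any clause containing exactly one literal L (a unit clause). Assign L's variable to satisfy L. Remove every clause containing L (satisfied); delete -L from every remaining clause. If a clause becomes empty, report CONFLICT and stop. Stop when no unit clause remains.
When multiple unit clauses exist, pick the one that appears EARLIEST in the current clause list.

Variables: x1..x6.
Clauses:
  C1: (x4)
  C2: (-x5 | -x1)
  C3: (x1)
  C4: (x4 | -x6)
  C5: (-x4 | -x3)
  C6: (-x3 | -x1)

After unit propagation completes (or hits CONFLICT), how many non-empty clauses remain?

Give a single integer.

unit clause [4] forces x4=T; simplify:
  drop -4 from [-4, -3] -> [-3]
  satisfied 2 clause(s); 4 remain; assigned so far: [4]
unit clause [1] forces x1=T; simplify:
  drop -1 from [-5, -1] -> [-5]
  drop -1 from [-3, -1] -> [-3]
  satisfied 1 clause(s); 3 remain; assigned so far: [1, 4]
unit clause [-5] forces x5=F; simplify:
  satisfied 1 clause(s); 2 remain; assigned so far: [1, 4, 5]
unit clause [-3] forces x3=F; simplify:
  satisfied 2 clause(s); 0 remain; assigned so far: [1, 3, 4, 5]

Answer: 0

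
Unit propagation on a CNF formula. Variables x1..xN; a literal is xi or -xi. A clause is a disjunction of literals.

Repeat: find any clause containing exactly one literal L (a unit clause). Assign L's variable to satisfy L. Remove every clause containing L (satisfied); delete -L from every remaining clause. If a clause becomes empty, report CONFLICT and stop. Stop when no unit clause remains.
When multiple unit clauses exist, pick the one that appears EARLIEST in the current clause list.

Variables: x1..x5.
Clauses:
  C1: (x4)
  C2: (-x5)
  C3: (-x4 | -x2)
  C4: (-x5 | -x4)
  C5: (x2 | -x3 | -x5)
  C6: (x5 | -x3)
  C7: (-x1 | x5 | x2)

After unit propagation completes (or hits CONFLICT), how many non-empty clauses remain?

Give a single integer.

unit clause [4] forces x4=T; simplify:
  drop -4 from [-4, -2] -> [-2]
  drop -4 from [-5, -4] -> [-5]
  satisfied 1 clause(s); 6 remain; assigned so far: [4]
unit clause [-5] forces x5=F; simplify:
  drop 5 from [5, -3] -> [-3]
  drop 5 from [-1, 5, 2] -> [-1, 2]
  satisfied 3 clause(s); 3 remain; assigned so far: [4, 5]
unit clause [-2] forces x2=F; simplify:
  drop 2 from [-1, 2] -> [-1]
  satisfied 1 clause(s); 2 remain; assigned so far: [2, 4, 5]
unit clause [-3] forces x3=F; simplify:
  satisfied 1 clause(s); 1 remain; assigned so far: [2, 3, 4, 5]
unit clause [-1] forces x1=F; simplify:
  satisfied 1 clause(s); 0 remain; assigned so far: [1, 2, 3, 4, 5]

Answer: 0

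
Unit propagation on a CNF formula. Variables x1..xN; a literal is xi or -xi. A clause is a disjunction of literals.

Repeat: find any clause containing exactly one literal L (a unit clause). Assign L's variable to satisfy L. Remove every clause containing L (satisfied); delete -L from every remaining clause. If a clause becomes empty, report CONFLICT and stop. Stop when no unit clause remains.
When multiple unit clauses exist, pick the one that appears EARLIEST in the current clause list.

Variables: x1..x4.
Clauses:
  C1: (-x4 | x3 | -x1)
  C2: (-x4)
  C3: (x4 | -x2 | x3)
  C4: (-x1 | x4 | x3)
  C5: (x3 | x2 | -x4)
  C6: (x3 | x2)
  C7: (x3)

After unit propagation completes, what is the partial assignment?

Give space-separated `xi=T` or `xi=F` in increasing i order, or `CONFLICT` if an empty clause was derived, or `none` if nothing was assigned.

Answer: x3=T x4=F

Derivation:
unit clause [-4] forces x4=F; simplify:
  drop 4 from [4, -2, 3] -> [-2, 3]
  drop 4 from [-1, 4, 3] -> [-1, 3]
  satisfied 3 clause(s); 4 remain; assigned so far: [4]
unit clause [3] forces x3=T; simplify:
  satisfied 4 clause(s); 0 remain; assigned so far: [3, 4]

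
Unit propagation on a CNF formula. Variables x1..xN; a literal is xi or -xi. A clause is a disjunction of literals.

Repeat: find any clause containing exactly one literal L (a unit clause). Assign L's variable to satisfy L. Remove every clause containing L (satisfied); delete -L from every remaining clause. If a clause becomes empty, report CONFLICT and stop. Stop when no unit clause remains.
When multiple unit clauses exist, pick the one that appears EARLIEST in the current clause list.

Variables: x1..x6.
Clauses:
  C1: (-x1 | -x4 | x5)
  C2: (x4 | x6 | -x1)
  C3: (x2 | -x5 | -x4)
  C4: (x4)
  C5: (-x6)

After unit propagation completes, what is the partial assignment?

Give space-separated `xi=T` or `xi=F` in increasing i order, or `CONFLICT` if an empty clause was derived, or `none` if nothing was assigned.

unit clause [4] forces x4=T; simplify:
  drop -4 from [-1, -4, 5] -> [-1, 5]
  drop -4 from [2, -5, -4] -> [2, -5]
  satisfied 2 clause(s); 3 remain; assigned so far: [4]
unit clause [-6] forces x6=F; simplify:
  satisfied 1 clause(s); 2 remain; assigned so far: [4, 6]

Answer: x4=T x6=F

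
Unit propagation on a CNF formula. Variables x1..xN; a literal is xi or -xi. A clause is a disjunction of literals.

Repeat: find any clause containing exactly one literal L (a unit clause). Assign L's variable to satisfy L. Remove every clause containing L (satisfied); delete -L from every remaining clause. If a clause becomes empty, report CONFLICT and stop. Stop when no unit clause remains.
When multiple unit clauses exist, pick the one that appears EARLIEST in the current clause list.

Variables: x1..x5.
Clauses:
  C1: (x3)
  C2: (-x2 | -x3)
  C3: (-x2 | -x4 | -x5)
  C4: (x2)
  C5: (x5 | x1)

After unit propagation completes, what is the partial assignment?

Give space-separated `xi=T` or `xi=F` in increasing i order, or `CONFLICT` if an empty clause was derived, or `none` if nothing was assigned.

Answer: CONFLICT

Derivation:
unit clause [3] forces x3=T; simplify:
  drop -3 from [-2, -3] -> [-2]
  satisfied 1 clause(s); 4 remain; assigned so far: [3]
unit clause [-2] forces x2=F; simplify:
  drop 2 from [2] -> [] (empty!)
  satisfied 2 clause(s); 2 remain; assigned so far: [2, 3]
CONFLICT (empty clause)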